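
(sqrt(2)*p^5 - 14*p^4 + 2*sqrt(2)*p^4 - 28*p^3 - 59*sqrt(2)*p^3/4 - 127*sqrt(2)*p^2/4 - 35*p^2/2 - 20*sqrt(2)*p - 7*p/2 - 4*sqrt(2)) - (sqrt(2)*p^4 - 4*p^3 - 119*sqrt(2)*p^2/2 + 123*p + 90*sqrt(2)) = sqrt(2)*p^5 - 14*p^4 + sqrt(2)*p^4 - 24*p^3 - 59*sqrt(2)*p^3/4 - 35*p^2/2 + 111*sqrt(2)*p^2/4 - 253*p/2 - 20*sqrt(2)*p - 94*sqrt(2)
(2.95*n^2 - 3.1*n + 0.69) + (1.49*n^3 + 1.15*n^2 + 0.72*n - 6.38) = 1.49*n^3 + 4.1*n^2 - 2.38*n - 5.69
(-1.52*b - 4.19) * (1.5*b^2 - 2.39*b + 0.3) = -2.28*b^3 - 2.6522*b^2 + 9.5581*b - 1.257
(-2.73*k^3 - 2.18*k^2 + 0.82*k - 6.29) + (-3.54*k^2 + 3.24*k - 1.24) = -2.73*k^3 - 5.72*k^2 + 4.06*k - 7.53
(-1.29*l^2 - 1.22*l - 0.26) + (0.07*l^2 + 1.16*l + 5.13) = -1.22*l^2 - 0.0600000000000001*l + 4.87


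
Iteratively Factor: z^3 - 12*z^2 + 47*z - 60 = (z - 4)*(z^2 - 8*z + 15) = (z - 5)*(z - 4)*(z - 3)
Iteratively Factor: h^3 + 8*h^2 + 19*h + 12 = (h + 3)*(h^2 + 5*h + 4) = (h + 3)*(h + 4)*(h + 1)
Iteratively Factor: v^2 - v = (v - 1)*(v)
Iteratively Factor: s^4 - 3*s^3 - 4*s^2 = (s - 4)*(s^3 + s^2) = s*(s - 4)*(s^2 + s) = s^2*(s - 4)*(s + 1)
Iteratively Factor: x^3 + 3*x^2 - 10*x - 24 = (x + 4)*(x^2 - x - 6) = (x - 3)*(x + 4)*(x + 2)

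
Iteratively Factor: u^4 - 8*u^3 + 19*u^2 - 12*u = (u)*(u^3 - 8*u^2 + 19*u - 12) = u*(u - 1)*(u^2 - 7*u + 12) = u*(u - 4)*(u - 1)*(u - 3)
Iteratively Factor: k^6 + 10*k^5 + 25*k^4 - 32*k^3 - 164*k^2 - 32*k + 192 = (k + 2)*(k^5 + 8*k^4 + 9*k^3 - 50*k^2 - 64*k + 96) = (k - 2)*(k + 2)*(k^4 + 10*k^3 + 29*k^2 + 8*k - 48) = (k - 2)*(k + 2)*(k + 4)*(k^3 + 6*k^2 + 5*k - 12) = (k - 2)*(k + 2)*(k + 4)^2*(k^2 + 2*k - 3) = (k - 2)*(k - 1)*(k + 2)*(k + 4)^2*(k + 3)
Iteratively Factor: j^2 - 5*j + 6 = (j - 2)*(j - 3)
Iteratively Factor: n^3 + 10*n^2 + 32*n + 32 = (n + 4)*(n^2 + 6*n + 8) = (n + 4)^2*(n + 2)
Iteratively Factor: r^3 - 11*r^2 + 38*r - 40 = (r - 2)*(r^2 - 9*r + 20) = (r - 4)*(r - 2)*(r - 5)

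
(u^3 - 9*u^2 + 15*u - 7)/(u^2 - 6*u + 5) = (u^2 - 8*u + 7)/(u - 5)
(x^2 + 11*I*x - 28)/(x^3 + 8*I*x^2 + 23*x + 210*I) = (x + 4*I)/(x^2 + I*x + 30)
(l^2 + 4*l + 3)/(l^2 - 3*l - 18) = (l + 1)/(l - 6)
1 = 1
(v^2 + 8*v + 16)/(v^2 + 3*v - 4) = (v + 4)/(v - 1)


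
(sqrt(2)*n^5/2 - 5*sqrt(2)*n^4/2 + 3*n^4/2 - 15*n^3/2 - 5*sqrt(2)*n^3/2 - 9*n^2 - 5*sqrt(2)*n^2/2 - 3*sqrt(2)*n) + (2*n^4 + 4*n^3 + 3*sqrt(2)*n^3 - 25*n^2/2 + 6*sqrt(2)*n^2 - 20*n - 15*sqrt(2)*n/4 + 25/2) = sqrt(2)*n^5/2 - 5*sqrt(2)*n^4/2 + 7*n^4/2 - 7*n^3/2 + sqrt(2)*n^3/2 - 43*n^2/2 + 7*sqrt(2)*n^2/2 - 20*n - 27*sqrt(2)*n/4 + 25/2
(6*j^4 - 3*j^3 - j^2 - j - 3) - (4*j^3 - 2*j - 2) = 6*j^4 - 7*j^3 - j^2 + j - 1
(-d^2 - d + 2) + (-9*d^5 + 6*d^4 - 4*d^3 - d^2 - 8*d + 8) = -9*d^5 + 6*d^4 - 4*d^3 - 2*d^2 - 9*d + 10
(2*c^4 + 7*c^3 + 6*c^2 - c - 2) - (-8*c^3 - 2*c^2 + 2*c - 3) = 2*c^4 + 15*c^3 + 8*c^2 - 3*c + 1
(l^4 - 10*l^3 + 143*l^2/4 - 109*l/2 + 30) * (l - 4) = l^5 - 14*l^4 + 303*l^3/4 - 395*l^2/2 + 248*l - 120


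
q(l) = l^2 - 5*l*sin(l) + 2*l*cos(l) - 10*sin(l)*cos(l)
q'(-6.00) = 12.24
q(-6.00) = 30.18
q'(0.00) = -8.00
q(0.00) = 0.00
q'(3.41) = 15.87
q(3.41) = 7.02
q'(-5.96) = 12.45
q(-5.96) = 30.67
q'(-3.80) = -25.13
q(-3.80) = 36.92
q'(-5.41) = 14.05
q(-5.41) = 38.12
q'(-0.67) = 2.84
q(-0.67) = 2.19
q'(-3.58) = -30.66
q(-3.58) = 30.74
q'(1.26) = 2.17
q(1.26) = -6.55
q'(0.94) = -2.23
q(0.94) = -6.57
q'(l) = -2*l*sin(l) - 5*l*cos(l) + 2*l + 10*sin(l)^2 - 5*sin(l) - 10*cos(l)^2 + 2*cos(l)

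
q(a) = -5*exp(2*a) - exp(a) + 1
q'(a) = -10*exp(2*a) - exp(a)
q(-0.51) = -1.40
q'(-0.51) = -4.21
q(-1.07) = 0.07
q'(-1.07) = -1.52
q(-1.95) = 0.76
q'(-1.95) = -0.34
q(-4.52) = 0.99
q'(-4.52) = -0.01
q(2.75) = -1238.10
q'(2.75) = -2462.56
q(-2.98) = 0.94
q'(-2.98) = -0.08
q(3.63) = -7148.00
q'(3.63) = -14260.28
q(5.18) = -158032.59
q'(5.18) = -315889.50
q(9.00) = -328307947.77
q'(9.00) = -656607794.46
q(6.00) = -814176.39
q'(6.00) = -1627951.34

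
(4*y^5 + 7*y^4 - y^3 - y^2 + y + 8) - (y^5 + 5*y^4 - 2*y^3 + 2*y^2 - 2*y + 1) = 3*y^5 + 2*y^4 + y^3 - 3*y^2 + 3*y + 7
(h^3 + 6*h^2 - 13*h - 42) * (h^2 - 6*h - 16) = h^5 - 65*h^3 - 60*h^2 + 460*h + 672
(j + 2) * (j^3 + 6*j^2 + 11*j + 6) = j^4 + 8*j^3 + 23*j^2 + 28*j + 12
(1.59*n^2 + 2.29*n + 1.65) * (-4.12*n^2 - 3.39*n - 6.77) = -6.5508*n^4 - 14.8249*n^3 - 25.3254*n^2 - 21.0968*n - 11.1705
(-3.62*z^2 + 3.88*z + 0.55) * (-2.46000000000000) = 8.9052*z^2 - 9.5448*z - 1.353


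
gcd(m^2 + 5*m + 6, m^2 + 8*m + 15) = m + 3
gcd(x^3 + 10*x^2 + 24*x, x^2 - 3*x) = x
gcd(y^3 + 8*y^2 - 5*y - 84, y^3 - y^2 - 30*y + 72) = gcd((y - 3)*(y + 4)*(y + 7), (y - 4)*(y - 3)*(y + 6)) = y - 3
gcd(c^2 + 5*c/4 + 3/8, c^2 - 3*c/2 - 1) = c + 1/2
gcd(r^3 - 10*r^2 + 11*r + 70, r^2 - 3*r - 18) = 1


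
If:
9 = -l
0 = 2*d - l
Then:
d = -9/2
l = -9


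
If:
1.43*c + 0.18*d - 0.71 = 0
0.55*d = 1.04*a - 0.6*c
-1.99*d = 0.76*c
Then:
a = 0.20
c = 0.52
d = -0.20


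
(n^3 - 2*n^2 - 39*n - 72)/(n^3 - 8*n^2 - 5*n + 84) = (n^2 - 5*n - 24)/(n^2 - 11*n + 28)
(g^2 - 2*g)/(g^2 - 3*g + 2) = g/(g - 1)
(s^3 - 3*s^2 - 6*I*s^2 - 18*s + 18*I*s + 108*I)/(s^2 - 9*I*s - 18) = (s^2 - 3*s - 18)/(s - 3*I)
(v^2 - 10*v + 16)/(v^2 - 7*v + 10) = (v - 8)/(v - 5)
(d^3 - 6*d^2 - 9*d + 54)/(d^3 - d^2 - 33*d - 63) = (d^2 - 9*d + 18)/(d^2 - 4*d - 21)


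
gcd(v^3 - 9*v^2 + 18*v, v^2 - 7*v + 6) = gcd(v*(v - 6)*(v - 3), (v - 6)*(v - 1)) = v - 6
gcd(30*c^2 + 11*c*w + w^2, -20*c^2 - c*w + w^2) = 1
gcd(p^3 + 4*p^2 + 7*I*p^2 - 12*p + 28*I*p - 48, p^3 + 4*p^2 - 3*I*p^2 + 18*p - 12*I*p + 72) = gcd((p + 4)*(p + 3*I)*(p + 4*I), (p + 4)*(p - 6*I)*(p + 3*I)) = p^2 + p*(4 + 3*I) + 12*I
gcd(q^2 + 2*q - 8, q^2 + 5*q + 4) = q + 4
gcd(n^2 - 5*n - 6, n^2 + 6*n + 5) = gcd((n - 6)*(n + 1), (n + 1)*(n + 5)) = n + 1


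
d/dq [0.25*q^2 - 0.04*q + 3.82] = 0.5*q - 0.04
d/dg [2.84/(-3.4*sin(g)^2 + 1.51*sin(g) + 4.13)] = (19.312*sin(g) - 4.2884)*cos(g)/(-3.4*sin(g)^2 + 1.51*sin(g) + 4.13)^2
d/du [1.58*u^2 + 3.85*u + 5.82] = 3.16*u + 3.85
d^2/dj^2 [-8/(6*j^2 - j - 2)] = 16*(-36*j^2 + 6*j + (12*j - 1)^2 + 12)/(-6*j^2 + j + 2)^3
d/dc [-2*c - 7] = -2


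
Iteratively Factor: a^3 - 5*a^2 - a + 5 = (a - 1)*(a^2 - 4*a - 5) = (a - 5)*(a - 1)*(a + 1)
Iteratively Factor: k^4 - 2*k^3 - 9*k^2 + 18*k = (k - 2)*(k^3 - 9*k) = (k - 2)*(k + 3)*(k^2 - 3*k) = (k - 3)*(k - 2)*(k + 3)*(k)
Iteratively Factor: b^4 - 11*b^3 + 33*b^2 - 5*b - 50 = (b - 5)*(b^3 - 6*b^2 + 3*b + 10) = (b - 5)*(b + 1)*(b^2 - 7*b + 10) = (b - 5)*(b - 2)*(b + 1)*(b - 5)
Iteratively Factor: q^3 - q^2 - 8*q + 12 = (q - 2)*(q^2 + q - 6) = (q - 2)*(q + 3)*(q - 2)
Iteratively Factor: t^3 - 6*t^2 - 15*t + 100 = (t + 4)*(t^2 - 10*t + 25) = (t - 5)*(t + 4)*(t - 5)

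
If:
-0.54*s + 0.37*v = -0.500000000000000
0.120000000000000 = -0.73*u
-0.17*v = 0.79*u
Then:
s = 1.45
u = -0.16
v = 0.76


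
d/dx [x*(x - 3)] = 2*x - 3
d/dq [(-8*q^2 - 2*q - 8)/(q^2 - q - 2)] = 2*(5*q^2 + 24*q - 2)/(q^4 - 2*q^3 - 3*q^2 + 4*q + 4)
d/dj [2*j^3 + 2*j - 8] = 6*j^2 + 2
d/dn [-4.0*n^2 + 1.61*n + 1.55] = 1.61 - 8.0*n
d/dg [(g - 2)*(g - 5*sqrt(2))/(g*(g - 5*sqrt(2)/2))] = (4*g^2 + 5*sqrt(2)*g^2 - 40*sqrt(2)*g + 100)/(g^2*(2*g^2 - 10*sqrt(2)*g + 25))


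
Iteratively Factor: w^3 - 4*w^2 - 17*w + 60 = (w - 3)*(w^2 - w - 20) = (w - 5)*(w - 3)*(w + 4)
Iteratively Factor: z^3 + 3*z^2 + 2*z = (z + 2)*(z^2 + z) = (z + 1)*(z + 2)*(z)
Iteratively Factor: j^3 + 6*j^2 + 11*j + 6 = (j + 1)*(j^2 + 5*j + 6) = (j + 1)*(j + 2)*(j + 3)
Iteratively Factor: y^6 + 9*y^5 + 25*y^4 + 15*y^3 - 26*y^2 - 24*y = (y + 1)*(y^5 + 8*y^4 + 17*y^3 - 2*y^2 - 24*y) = (y + 1)*(y + 4)*(y^4 + 4*y^3 + y^2 - 6*y) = y*(y + 1)*(y + 4)*(y^3 + 4*y^2 + y - 6) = y*(y + 1)*(y + 3)*(y + 4)*(y^2 + y - 2) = y*(y + 1)*(y + 2)*(y + 3)*(y + 4)*(y - 1)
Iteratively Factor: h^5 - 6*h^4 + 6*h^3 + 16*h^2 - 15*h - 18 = (h - 2)*(h^4 - 4*h^3 - 2*h^2 + 12*h + 9) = (h - 2)*(h + 1)*(h^3 - 5*h^2 + 3*h + 9) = (h - 3)*(h - 2)*(h + 1)*(h^2 - 2*h - 3) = (h - 3)^2*(h - 2)*(h + 1)*(h + 1)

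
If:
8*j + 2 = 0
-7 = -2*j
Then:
No Solution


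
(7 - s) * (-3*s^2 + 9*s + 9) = 3*s^3 - 30*s^2 + 54*s + 63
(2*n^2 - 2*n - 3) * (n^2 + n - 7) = 2*n^4 - 19*n^2 + 11*n + 21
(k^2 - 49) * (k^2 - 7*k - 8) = k^4 - 7*k^3 - 57*k^2 + 343*k + 392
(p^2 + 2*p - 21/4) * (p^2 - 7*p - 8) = p^4 - 5*p^3 - 109*p^2/4 + 83*p/4 + 42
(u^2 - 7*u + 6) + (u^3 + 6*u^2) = u^3 + 7*u^2 - 7*u + 6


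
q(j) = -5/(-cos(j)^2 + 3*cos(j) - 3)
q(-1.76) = 1.39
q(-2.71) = 0.76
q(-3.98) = 0.92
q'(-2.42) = 0.44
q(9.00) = 0.76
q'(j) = -5*(-2*sin(j)*cos(j) + 3*sin(j))/(-cos(j)^2 + 3*cos(j) - 3)^2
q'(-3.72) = -0.33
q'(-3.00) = 0.07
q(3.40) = 0.73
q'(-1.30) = 2.31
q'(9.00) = -0.23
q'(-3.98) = -0.54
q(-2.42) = 0.86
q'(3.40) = 0.13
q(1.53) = 1.74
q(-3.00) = 0.72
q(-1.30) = 2.20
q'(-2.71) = 0.23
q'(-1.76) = 1.28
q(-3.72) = 0.80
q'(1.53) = -1.76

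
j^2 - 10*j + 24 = (j - 6)*(j - 4)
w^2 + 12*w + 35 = (w + 5)*(w + 7)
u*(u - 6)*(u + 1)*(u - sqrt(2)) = u^4 - 5*u^3 - sqrt(2)*u^3 - 6*u^2 + 5*sqrt(2)*u^2 + 6*sqrt(2)*u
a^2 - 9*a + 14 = (a - 7)*(a - 2)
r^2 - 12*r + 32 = (r - 8)*(r - 4)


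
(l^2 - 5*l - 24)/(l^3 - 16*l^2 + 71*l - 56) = (l + 3)/(l^2 - 8*l + 7)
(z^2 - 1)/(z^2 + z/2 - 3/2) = 2*(z + 1)/(2*z + 3)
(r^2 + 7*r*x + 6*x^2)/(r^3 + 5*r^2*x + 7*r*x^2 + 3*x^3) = (r + 6*x)/(r^2 + 4*r*x + 3*x^2)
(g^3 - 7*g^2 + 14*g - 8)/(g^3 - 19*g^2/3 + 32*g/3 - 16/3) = 3*(g - 2)/(3*g - 4)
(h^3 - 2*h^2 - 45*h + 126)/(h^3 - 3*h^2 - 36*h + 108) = (h + 7)/(h + 6)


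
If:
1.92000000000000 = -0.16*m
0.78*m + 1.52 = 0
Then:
No Solution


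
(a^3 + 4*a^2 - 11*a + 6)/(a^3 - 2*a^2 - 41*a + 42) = (a - 1)/(a - 7)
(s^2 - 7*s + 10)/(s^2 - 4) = (s - 5)/(s + 2)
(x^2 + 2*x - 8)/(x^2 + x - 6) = (x + 4)/(x + 3)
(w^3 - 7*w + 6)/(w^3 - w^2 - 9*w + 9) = (w - 2)/(w - 3)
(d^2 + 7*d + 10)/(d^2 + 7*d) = (d^2 + 7*d + 10)/(d*(d + 7))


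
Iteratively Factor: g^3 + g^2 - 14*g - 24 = (g + 2)*(g^2 - g - 12) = (g + 2)*(g + 3)*(g - 4)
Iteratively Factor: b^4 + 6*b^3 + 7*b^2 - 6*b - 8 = (b - 1)*(b^3 + 7*b^2 + 14*b + 8) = (b - 1)*(b + 4)*(b^2 + 3*b + 2) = (b - 1)*(b + 1)*(b + 4)*(b + 2)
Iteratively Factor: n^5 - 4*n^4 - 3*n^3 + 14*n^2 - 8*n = (n - 1)*(n^4 - 3*n^3 - 6*n^2 + 8*n) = (n - 4)*(n - 1)*(n^3 + n^2 - 2*n) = (n - 4)*(n - 1)*(n + 2)*(n^2 - n) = (n - 4)*(n - 1)^2*(n + 2)*(n)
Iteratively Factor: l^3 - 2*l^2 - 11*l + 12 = (l + 3)*(l^2 - 5*l + 4) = (l - 1)*(l + 3)*(l - 4)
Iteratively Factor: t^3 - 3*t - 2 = (t - 2)*(t^2 + 2*t + 1) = (t - 2)*(t + 1)*(t + 1)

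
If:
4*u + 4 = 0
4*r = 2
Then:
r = 1/2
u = -1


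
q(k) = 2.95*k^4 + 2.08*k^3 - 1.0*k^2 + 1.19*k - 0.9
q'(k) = 11.8*k^3 + 6.24*k^2 - 2.0*k + 1.19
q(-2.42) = 62.06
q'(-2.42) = -124.66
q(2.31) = 106.15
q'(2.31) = 175.32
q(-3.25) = 242.39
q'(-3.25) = -331.47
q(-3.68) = 418.54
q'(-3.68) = -495.01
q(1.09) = 6.07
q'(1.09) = 21.71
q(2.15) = 80.74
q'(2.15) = 143.01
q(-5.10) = 1686.84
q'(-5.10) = -1391.59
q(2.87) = 243.60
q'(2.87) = 325.80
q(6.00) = 4242.72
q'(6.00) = 2762.63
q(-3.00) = 169.32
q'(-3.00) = -255.25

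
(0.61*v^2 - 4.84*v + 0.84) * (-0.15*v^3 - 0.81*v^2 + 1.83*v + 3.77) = -0.0915*v^5 + 0.2319*v^4 + 4.9107*v^3 - 7.2379*v^2 - 16.7096*v + 3.1668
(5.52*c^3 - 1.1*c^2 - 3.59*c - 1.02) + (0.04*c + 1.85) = 5.52*c^3 - 1.1*c^2 - 3.55*c + 0.83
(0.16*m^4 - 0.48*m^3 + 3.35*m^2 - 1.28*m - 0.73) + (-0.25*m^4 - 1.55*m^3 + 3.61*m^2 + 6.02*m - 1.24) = -0.09*m^4 - 2.03*m^3 + 6.96*m^2 + 4.74*m - 1.97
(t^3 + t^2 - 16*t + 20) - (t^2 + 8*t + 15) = t^3 - 24*t + 5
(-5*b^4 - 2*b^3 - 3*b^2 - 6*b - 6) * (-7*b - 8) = 35*b^5 + 54*b^4 + 37*b^3 + 66*b^2 + 90*b + 48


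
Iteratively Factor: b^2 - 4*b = (b)*(b - 4)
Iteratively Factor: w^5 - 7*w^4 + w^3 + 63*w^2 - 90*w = (w + 3)*(w^4 - 10*w^3 + 31*w^2 - 30*w) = (w - 5)*(w + 3)*(w^3 - 5*w^2 + 6*w) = (w - 5)*(w - 3)*(w + 3)*(w^2 - 2*w) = (w - 5)*(w - 3)*(w - 2)*(w + 3)*(w)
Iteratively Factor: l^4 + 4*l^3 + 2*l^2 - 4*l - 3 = (l + 3)*(l^3 + l^2 - l - 1) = (l + 1)*(l + 3)*(l^2 - 1) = (l + 1)^2*(l + 3)*(l - 1)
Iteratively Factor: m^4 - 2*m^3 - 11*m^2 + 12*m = (m - 1)*(m^3 - m^2 - 12*m) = m*(m - 1)*(m^2 - m - 12) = m*(m - 1)*(m + 3)*(m - 4)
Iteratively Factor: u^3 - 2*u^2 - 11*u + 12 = (u - 1)*(u^2 - u - 12) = (u - 1)*(u + 3)*(u - 4)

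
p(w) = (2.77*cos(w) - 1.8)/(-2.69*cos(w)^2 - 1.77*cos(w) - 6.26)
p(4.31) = 0.48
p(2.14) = 0.54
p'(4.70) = -0.52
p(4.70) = 0.29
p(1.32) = 0.16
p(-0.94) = 0.02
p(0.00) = -0.09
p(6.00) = -0.08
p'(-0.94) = -0.28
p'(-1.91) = -0.44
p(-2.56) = 0.62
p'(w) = (-5.38*sin(w)*cos(w) - 1.77*sin(w))*(2.77*cos(w) - 1.8)/(-2.69*cos(w)^2 - 1.77*cos(w) - 6.26)^2 - 2.77*sin(w)/(-2.69*cos(w)^2 - 1.77*cos(w) - 6.26) = (-7.4513*cos(w)^2 + 9.684*cos(w) + 20.5262)*sin(w)/(7.2361*cos(w)^4 + 9.5226*cos(w)^3 + 36.8117*cos(w)^2 + 22.1604*cos(w) + 39.1876)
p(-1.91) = 0.46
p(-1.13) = 0.08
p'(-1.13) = -0.37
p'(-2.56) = -0.09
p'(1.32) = 0.46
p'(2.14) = 0.30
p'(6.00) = -0.06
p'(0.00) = 0.00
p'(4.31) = -0.40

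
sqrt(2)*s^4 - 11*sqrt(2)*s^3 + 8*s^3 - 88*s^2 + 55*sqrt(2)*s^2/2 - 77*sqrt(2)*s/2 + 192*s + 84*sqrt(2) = (s - 8)*(s - 3)*(s + 7*sqrt(2)/2)*(sqrt(2)*s + 1)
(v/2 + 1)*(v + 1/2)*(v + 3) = v^3/2 + 11*v^2/4 + 17*v/4 + 3/2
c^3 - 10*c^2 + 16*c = c*(c - 8)*(c - 2)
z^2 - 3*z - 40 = (z - 8)*(z + 5)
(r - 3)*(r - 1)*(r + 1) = r^3 - 3*r^2 - r + 3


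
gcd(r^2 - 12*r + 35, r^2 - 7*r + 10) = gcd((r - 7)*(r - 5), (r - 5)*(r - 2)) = r - 5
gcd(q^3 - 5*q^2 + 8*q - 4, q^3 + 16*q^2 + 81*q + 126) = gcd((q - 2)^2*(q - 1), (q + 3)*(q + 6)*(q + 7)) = 1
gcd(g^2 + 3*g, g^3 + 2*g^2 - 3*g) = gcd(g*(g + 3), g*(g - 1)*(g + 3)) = g^2 + 3*g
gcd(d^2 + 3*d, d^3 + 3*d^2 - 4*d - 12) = d + 3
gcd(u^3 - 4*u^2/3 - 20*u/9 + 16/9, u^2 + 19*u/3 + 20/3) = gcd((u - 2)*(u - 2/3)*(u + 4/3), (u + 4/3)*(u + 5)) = u + 4/3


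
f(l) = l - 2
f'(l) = 1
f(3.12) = 1.12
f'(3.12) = 1.00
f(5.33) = 3.33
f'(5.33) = 1.00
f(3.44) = 1.44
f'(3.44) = 1.00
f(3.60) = 1.60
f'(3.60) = 1.00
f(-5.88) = -7.88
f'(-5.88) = 1.00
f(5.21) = 3.21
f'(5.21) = 1.00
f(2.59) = 0.59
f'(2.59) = 1.00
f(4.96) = 2.96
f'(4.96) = 1.00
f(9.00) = 7.00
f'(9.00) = 1.00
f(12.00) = 10.00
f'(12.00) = 1.00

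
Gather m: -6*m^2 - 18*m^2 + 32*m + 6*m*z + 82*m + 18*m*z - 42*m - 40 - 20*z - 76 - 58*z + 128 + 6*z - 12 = -24*m^2 + m*(24*z + 72) - 72*z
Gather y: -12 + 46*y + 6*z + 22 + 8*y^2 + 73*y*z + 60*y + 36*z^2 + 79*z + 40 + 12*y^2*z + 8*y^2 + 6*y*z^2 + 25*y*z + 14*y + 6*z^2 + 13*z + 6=y^2*(12*z + 16) + y*(6*z^2 + 98*z + 120) + 42*z^2 + 98*z + 56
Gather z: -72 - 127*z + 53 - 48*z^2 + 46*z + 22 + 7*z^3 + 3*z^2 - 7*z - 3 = 7*z^3 - 45*z^2 - 88*z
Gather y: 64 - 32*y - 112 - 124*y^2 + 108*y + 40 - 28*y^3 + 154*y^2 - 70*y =-28*y^3 + 30*y^2 + 6*y - 8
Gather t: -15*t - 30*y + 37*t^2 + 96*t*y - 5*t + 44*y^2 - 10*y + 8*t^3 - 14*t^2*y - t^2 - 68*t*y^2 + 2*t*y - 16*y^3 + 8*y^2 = 8*t^3 + t^2*(36 - 14*y) + t*(-68*y^2 + 98*y - 20) - 16*y^3 + 52*y^2 - 40*y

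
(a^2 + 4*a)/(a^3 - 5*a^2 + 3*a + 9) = a*(a + 4)/(a^3 - 5*a^2 + 3*a + 9)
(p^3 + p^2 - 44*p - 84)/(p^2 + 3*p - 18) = (p^2 - 5*p - 14)/(p - 3)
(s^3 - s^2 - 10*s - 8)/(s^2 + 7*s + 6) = (s^2 - 2*s - 8)/(s + 6)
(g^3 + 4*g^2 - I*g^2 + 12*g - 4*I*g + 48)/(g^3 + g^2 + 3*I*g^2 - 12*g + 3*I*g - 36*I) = (g - 4*I)/(g - 3)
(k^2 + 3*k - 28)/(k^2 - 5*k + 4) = (k + 7)/(k - 1)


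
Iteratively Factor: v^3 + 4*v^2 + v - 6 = (v + 2)*(v^2 + 2*v - 3) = (v + 2)*(v + 3)*(v - 1)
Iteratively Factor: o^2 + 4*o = (o)*(o + 4)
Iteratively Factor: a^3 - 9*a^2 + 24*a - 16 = (a - 1)*(a^2 - 8*a + 16) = (a - 4)*(a - 1)*(a - 4)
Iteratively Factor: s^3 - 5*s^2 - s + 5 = (s + 1)*(s^2 - 6*s + 5) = (s - 5)*(s + 1)*(s - 1)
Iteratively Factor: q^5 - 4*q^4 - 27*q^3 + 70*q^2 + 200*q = (q + 4)*(q^4 - 8*q^3 + 5*q^2 + 50*q) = q*(q + 4)*(q^3 - 8*q^2 + 5*q + 50) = q*(q - 5)*(q + 4)*(q^2 - 3*q - 10) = q*(q - 5)^2*(q + 4)*(q + 2)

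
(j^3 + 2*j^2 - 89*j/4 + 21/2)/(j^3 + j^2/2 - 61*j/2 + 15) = (j - 7/2)/(j - 5)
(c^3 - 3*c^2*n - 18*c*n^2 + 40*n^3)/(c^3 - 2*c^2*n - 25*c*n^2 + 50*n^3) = (c + 4*n)/(c + 5*n)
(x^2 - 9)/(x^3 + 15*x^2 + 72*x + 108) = (x - 3)/(x^2 + 12*x + 36)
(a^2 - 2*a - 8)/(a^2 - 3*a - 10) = (a - 4)/(a - 5)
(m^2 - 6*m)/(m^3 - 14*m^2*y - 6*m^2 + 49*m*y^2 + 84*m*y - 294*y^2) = m/(m^2 - 14*m*y + 49*y^2)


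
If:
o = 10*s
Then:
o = 10*s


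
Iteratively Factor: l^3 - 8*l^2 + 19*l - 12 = (l - 1)*(l^2 - 7*l + 12) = (l - 4)*(l - 1)*(l - 3)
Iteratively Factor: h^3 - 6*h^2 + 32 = (h + 2)*(h^2 - 8*h + 16) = (h - 4)*(h + 2)*(h - 4)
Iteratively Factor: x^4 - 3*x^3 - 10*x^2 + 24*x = (x - 2)*(x^3 - x^2 - 12*x) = x*(x - 2)*(x^2 - x - 12) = x*(x - 4)*(x - 2)*(x + 3)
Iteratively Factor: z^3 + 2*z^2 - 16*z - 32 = (z - 4)*(z^2 + 6*z + 8) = (z - 4)*(z + 4)*(z + 2)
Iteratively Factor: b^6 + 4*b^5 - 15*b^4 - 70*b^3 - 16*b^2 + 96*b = (b)*(b^5 + 4*b^4 - 15*b^3 - 70*b^2 - 16*b + 96) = b*(b + 4)*(b^4 - 15*b^2 - 10*b + 24) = b*(b - 1)*(b + 4)*(b^3 + b^2 - 14*b - 24) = b*(b - 1)*(b + 3)*(b + 4)*(b^2 - 2*b - 8) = b*(b - 4)*(b - 1)*(b + 3)*(b + 4)*(b + 2)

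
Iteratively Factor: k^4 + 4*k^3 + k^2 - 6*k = (k)*(k^3 + 4*k^2 + k - 6) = k*(k + 3)*(k^2 + k - 2) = k*(k + 2)*(k + 3)*(k - 1)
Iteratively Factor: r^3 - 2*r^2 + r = (r - 1)*(r^2 - r) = r*(r - 1)*(r - 1)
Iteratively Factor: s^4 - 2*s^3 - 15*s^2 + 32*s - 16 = (s + 4)*(s^3 - 6*s^2 + 9*s - 4) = (s - 1)*(s + 4)*(s^2 - 5*s + 4) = (s - 1)^2*(s + 4)*(s - 4)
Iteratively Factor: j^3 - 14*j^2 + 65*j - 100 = (j - 5)*(j^2 - 9*j + 20) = (j - 5)^2*(j - 4)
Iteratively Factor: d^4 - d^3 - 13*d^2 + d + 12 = (d + 3)*(d^3 - 4*d^2 - d + 4) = (d - 4)*(d + 3)*(d^2 - 1) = (d - 4)*(d + 1)*(d + 3)*(d - 1)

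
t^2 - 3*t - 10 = (t - 5)*(t + 2)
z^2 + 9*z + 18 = (z + 3)*(z + 6)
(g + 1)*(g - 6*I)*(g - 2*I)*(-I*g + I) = -I*g^4 - 8*g^3 + 13*I*g^2 + 8*g - 12*I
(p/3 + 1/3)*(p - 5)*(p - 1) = p^3/3 - 5*p^2/3 - p/3 + 5/3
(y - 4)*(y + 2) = y^2 - 2*y - 8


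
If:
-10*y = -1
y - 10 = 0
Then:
No Solution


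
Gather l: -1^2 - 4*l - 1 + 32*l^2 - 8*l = 32*l^2 - 12*l - 2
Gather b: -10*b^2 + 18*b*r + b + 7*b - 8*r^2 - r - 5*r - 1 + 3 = -10*b^2 + b*(18*r + 8) - 8*r^2 - 6*r + 2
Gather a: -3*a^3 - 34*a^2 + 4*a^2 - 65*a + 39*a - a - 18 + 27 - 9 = -3*a^3 - 30*a^2 - 27*a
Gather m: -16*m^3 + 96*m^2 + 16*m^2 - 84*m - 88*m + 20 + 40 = -16*m^3 + 112*m^2 - 172*m + 60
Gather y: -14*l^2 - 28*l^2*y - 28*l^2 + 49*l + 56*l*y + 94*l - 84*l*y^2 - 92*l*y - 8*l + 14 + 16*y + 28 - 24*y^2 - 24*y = -42*l^2 + 135*l + y^2*(-84*l - 24) + y*(-28*l^2 - 36*l - 8) + 42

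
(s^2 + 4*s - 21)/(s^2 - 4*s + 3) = (s + 7)/(s - 1)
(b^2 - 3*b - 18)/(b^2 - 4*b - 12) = (b + 3)/(b + 2)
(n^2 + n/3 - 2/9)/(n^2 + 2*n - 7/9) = (3*n + 2)/(3*n + 7)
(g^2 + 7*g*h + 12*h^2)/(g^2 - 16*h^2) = (g + 3*h)/(g - 4*h)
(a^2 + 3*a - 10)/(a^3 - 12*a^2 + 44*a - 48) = (a + 5)/(a^2 - 10*a + 24)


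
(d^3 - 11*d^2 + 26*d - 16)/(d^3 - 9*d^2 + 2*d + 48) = (d^2 - 3*d + 2)/(d^2 - d - 6)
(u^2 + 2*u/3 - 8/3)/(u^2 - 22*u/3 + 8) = (u + 2)/(u - 6)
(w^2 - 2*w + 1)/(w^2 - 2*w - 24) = (-w^2 + 2*w - 1)/(-w^2 + 2*w + 24)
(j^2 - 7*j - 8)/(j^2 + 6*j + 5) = (j - 8)/(j + 5)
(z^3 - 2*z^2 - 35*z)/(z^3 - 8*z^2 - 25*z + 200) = z*(z - 7)/(z^2 - 13*z + 40)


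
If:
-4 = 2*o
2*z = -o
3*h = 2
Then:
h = 2/3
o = -2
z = 1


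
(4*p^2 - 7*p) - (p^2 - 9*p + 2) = 3*p^2 + 2*p - 2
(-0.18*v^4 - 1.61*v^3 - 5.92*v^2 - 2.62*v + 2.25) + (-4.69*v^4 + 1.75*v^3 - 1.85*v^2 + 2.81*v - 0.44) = -4.87*v^4 + 0.14*v^3 - 7.77*v^2 + 0.19*v + 1.81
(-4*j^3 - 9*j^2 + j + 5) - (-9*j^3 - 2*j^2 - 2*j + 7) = 5*j^3 - 7*j^2 + 3*j - 2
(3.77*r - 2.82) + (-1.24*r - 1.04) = 2.53*r - 3.86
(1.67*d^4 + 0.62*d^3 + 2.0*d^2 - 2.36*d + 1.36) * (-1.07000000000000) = -1.7869*d^4 - 0.6634*d^3 - 2.14*d^2 + 2.5252*d - 1.4552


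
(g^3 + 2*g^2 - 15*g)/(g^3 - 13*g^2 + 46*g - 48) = g*(g + 5)/(g^2 - 10*g + 16)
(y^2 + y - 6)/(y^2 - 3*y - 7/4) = 4*(-y^2 - y + 6)/(-4*y^2 + 12*y + 7)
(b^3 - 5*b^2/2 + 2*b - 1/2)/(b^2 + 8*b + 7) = (2*b^3 - 5*b^2 + 4*b - 1)/(2*(b^2 + 8*b + 7))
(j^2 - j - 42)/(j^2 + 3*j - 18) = (j - 7)/(j - 3)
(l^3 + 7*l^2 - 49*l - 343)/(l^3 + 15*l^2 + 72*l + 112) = (l^2 - 49)/(l^2 + 8*l + 16)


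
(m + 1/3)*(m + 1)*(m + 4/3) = m^3 + 8*m^2/3 + 19*m/9 + 4/9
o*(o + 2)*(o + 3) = o^3 + 5*o^2 + 6*o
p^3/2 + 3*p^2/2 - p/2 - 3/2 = (p/2 + 1/2)*(p - 1)*(p + 3)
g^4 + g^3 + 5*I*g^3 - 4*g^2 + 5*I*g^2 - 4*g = g*(g + 1)*(g + I)*(g + 4*I)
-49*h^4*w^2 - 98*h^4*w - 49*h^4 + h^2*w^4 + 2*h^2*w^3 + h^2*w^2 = (-7*h + w)*(7*h + w)*(h*w + h)^2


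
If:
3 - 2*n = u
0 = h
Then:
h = 0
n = 3/2 - u/2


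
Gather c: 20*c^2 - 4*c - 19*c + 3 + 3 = 20*c^2 - 23*c + 6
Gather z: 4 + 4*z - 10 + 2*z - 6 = 6*z - 12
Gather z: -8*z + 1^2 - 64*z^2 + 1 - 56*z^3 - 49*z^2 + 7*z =-56*z^3 - 113*z^2 - z + 2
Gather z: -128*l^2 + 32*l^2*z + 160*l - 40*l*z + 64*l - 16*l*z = -128*l^2 + 224*l + z*(32*l^2 - 56*l)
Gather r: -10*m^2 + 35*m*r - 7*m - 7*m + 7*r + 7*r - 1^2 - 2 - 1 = -10*m^2 - 14*m + r*(35*m + 14) - 4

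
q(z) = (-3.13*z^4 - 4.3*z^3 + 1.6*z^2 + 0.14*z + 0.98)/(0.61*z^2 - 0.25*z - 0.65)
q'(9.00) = -101.32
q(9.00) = -506.10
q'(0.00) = 0.36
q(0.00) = -1.51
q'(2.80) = -33.56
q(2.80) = -79.50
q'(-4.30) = 35.49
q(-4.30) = -59.66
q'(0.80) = 30.74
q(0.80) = 2.98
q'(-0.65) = 60.41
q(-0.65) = -9.52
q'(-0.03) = 0.63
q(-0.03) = -1.52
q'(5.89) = -69.09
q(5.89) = -240.99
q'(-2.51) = 18.15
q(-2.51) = -11.92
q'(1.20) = 2985.08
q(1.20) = 146.21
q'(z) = (0.25 - 1.22*z)*(-3.13*z^4 - 4.3*z^3 + 1.6*z^2 + 0.14*z + 0.98)/(0.61*z^2 - 0.25*z - 0.65)^2 + (-12.52*z^3 - 12.9*z^2 + 3.2*z + 0.14)/(0.61*z^2 - 0.25*z - 0.65)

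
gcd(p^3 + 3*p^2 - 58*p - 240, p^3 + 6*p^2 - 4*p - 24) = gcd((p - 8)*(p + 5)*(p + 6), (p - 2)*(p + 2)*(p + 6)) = p + 6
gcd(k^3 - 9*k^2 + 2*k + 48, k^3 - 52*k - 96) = k^2 - 6*k - 16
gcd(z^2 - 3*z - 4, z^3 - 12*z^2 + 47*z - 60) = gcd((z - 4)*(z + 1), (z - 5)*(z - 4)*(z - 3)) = z - 4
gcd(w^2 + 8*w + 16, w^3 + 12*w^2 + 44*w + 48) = w + 4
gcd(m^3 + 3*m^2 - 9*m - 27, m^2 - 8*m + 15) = m - 3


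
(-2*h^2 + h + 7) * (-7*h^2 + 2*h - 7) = 14*h^4 - 11*h^3 - 33*h^2 + 7*h - 49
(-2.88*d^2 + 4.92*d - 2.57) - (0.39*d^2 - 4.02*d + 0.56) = -3.27*d^2 + 8.94*d - 3.13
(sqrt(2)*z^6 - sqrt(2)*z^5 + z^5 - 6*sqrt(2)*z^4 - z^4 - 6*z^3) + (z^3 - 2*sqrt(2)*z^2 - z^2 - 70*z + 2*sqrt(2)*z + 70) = sqrt(2)*z^6 - sqrt(2)*z^5 + z^5 - 6*sqrt(2)*z^4 - z^4 - 5*z^3 - 2*sqrt(2)*z^2 - z^2 - 70*z + 2*sqrt(2)*z + 70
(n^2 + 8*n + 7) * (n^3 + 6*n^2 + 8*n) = n^5 + 14*n^4 + 63*n^3 + 106*n^2 + 56*n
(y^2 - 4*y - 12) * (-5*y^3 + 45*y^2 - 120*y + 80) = -5*y^5 + 65*y^4 - 240*y^3 + 20*y^2 + 1120*y - 960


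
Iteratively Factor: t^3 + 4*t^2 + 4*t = (t + 2)*(t^2 + 2*t) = t*(t + 2)*(t + 2)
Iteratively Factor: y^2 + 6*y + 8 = (y + 4)*(y + 2)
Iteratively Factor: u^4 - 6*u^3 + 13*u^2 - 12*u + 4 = (u - 2)*(u^3 - 4*u^2 + 5*u - 2) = (u - 2)*(u - 1)*(u^2 - 3*u + 2) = (u - 2)*(u - 1)^2*(u - 2)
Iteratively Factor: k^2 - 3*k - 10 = (k - 5)*(k + 2)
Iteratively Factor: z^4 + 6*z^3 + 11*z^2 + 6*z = (z + 1)*(z^3 + 5*z^2 + 6*z) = (z + 1)*(z + 2)*(z^2 + 3*z) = (z + 1)*(z + 2)*(z + 3)*(z)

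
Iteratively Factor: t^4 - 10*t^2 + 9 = (t - 1)*(t^3 + t^2 - 9*t - 9) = (t - 3)*(t - 1)*(t^2 + 4*t + 3) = (t - 3)*(t - 1)*(t + 1)*(t + 3)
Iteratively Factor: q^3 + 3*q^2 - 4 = (q - 1)*(q^2 + 4*q + 4) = (q - 1)*(q + 2)*(q + 2)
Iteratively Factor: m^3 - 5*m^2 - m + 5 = (m + 1)*(m^2 - 6*m + 5) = (m - 1)*(m + 1)*(m - 5)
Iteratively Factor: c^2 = (c)*(c)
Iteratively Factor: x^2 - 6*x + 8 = (x - 4)*(x - 2)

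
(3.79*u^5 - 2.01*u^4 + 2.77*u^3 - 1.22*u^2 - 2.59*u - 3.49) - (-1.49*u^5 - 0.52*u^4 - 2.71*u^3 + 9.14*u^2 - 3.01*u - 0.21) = 5.28*u^5 - 1.49*u^4 + 5.48*u^3 - 10.36*u^2 + 0.42*u - 3.28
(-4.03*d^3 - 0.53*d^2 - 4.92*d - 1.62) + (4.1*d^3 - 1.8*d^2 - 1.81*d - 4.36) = 0.0699999999999994*d^3 - 2.33*d^2 - 6.73*d - 5.98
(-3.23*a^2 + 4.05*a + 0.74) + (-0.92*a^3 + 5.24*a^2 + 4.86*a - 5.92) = -0.92*a^3 + 2.01*a^2 + 8.91*a - 5.18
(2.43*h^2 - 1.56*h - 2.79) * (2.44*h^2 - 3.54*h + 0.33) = 5.9292*h^4 - 12.4086*h^3 - 0.4833*h^2 + 9.3618*h - 0.9207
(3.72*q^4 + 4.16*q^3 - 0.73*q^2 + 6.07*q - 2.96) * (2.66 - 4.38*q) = -16.2936*q^5 - 8.3256*q^4 + 14.263*q^3 - 28.5284*q^2 + 29.111*q - 7.8736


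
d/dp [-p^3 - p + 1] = -3*p^2 - 1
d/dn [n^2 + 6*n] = 2*n + 6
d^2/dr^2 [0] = 0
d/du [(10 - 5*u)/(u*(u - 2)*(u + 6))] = 10*(u + 3)/(u^2*(u + 6)^2)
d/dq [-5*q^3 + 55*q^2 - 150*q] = -15*q^2 + 110*q - 150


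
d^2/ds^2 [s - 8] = 0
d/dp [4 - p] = -1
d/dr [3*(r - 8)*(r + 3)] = 6*r - 15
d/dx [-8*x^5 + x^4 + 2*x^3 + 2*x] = -40*x^4 + 4*x^3 + 6*x^2 + 2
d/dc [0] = 0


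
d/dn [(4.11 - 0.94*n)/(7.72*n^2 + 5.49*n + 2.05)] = (7.2568*n^2 - 63.4584*n - 24.4909)/(59.5984*n^4 + 84.7656*n^3 + 61.7921*n^2 + 22.509*n + 4.2025)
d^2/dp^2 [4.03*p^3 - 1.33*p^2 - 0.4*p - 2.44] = 24.18*p - 2.66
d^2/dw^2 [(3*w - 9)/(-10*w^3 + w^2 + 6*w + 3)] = 6*(4*(w - 3)*(-15*w^2 + w + 3)^2 + (30*w^2 - 2*w + (w - 3)*(30*w - 1) - 6)*(-10*w^3 + w^2 + 6*w + 3))/(-10*w^3 + w^2 + 6*w + 3)^3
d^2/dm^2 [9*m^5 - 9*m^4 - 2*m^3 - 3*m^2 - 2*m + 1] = 180*m^3 - 108*m^2 - 12*m - 6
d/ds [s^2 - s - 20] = 2*s - 1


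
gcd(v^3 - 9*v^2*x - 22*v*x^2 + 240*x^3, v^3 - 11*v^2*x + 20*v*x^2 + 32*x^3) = -v + 8*x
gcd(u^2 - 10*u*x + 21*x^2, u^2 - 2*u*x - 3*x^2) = -u + 3*x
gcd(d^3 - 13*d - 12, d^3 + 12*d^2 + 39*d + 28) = d + 1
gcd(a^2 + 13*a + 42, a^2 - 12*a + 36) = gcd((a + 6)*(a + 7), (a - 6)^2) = 1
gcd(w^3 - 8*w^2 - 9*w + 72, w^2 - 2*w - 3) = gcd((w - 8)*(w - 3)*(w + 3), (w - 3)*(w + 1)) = w - 3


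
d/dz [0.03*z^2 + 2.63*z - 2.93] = 0.06*z + 2.63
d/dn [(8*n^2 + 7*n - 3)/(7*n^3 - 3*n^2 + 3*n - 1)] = 2*(-28*n^4 - 49*n^3 + 54*n^2 - 17*n + 1)/(49*n^6 - 42*n^5 + 51*n^4 - 32*n^3 + 15*n^2 - 6*n + 1)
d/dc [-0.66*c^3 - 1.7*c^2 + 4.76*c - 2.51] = -1.98*c^2 - 3.4*c + 4.76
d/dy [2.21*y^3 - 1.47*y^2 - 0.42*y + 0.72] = 6.63*y^2 - 2.94*y - 0.42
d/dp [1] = 0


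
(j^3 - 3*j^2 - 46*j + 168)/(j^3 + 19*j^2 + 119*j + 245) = (j^2 - 10*j + 24)/(j^2 + 12*j + 35)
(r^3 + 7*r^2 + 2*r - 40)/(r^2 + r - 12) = (r^2 + 3*r - 10)/(r - 3)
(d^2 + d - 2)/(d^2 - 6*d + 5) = (d + 2)/(d - 5)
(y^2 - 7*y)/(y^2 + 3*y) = (y - 7)/(y + 3)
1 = 1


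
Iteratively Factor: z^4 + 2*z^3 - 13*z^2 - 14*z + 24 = (z - 3)*(z^3 + 5*z^2 + 2*z - 8) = (z - 3)*(z - 1)*(z^2 + 6*z + 8) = (z - 3)*(z - 1)*(z + 2)*(z + 4)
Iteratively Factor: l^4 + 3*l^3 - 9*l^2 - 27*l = (l)*(l^3 + 3*l^2 - 9*l - 27) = l*(l - 3)*(l^2 + 6*l + 9) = l*(l - 3)*(l + 3)*(l + 3)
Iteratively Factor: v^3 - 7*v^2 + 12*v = (v - 4)*(v^2 - 3*v) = v*(v - 4)*(v - 3)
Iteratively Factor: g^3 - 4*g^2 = (g)*(g^2 - 4*g) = g*(g - 4)*(g)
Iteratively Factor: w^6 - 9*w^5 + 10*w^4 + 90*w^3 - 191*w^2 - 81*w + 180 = (w + 1)*(w^5 - 10*w^4 + 20*w^3 + 70*w^2 - 261*w + 180) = (w - 4)*(w + 1)*(w^4 - 6*w^3 - 4*w^2 + 54*w - 45) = (w - 5)*(w - 4)*(w + 1)*(w^3 - w^2 - 9*w + 9) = (w - 5)*(w - 4)*(w + 1)*(w + 3)*(w^2 - 4*w + 3) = (w - 5)*(w - 4)*(w - 1)*(w + 1)*(w + 3)*(w - 3)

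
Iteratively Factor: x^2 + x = (x + 1)*(x)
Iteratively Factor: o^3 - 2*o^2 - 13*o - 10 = (o - 5)*(o^2 + 3*o + 2) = (o - 5)*(o + 2)*(o + 1)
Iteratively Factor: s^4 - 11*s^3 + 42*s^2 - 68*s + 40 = (s - 2)*(s^3 - 9*s^2 + 24*s - 20) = (s - 2)^2*(s^2 - 7*s + 10) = (s - 5)*(s - 2)^2*(s - 2)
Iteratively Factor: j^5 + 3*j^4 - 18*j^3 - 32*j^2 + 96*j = (j - 2)*(j^4 + 5*j^3 - 8*j^2 - 48*j) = (j - 2)*(j + 4)*(j^3 + j^2 - 12*j) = (j - 2)*(j + 4)^2*(j^2 - 3*j) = (j - 3)*(j - 2)*(j + 4)^2*(j)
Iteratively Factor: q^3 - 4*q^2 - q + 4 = (q + 1)*(q^2 - 5*q + 4) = (q - 4)*(q + 1)*(q - 1)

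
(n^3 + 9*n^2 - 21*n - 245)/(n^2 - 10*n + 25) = (n^2 + 14*n + 49)/(n - 5)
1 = 1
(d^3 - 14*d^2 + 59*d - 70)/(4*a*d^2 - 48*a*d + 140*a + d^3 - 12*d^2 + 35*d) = (d - 2)/(4*a + d)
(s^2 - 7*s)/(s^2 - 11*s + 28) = s/(s - 4)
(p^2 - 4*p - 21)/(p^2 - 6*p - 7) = (p + 3)/(p + 1)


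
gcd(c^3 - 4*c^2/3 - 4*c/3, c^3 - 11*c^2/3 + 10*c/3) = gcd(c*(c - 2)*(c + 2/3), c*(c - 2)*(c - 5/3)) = c^2 - 2*c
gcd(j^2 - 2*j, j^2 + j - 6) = j - 2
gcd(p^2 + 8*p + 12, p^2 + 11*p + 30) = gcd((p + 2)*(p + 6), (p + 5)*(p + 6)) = p + 6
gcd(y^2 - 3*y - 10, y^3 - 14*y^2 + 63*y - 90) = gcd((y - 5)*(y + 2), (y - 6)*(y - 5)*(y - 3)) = y - 5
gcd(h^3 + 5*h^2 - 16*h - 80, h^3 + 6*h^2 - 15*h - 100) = h^2 + h - 20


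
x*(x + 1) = x^2 + x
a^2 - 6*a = a*(a - 6)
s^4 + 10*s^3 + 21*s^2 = s^2*(s + 3)*(s + 7)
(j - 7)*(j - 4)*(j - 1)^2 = j^4 - 13*j^3 + 51*j^2 - 67*j + 28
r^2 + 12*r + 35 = (r + 5)*(r + 7)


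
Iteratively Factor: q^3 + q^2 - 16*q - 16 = (q - 4)*(q^2 + 5*q + 4) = (q - 4)*(q + 1)*(q + 4)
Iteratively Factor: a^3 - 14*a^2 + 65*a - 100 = (a - 5)*(a^2 - 9*a + 20) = (a - 5)^2*(a - 4)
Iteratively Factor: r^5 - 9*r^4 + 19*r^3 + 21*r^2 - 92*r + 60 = (r + 2)*(r^4 - 11*r^3 + 41*r^2 - 61*r + 30) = (r - 5)*(r + 2)*(r^3 - 6*r^2 + 11*r - 6) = (r - 5)*(r - 1)*(r + 2)*(r^2 - 5*r + 6) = (r - 5)*(r - 2)*(r - 1)*(r + 2)*(r - 3)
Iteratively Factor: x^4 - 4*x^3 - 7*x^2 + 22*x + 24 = (x + 2)*(x^3 - 6*x^2 + 5*x + 12) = (x - 3)*(x + 2)*(x^2 - 3*x - 4) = (x - 3)*(x + 1)*(x + 2)*(x - 4)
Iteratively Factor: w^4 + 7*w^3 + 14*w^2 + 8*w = (w + 4)*(w^3 + 3*w^2 + 2*w) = w*(w + 4)*(w^2 + 3*w + 2) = w*(w + 2)*(w + 4)*(w + 1)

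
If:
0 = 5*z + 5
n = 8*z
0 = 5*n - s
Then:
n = -8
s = -40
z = -1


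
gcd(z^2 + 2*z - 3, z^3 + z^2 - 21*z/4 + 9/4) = z + 3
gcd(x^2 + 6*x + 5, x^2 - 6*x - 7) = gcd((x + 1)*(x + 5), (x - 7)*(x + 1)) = x + 1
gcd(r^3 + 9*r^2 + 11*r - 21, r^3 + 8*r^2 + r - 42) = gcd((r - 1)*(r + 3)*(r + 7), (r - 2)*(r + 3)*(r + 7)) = r^2 + 10*r + 21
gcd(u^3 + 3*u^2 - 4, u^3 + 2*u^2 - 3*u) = u - 1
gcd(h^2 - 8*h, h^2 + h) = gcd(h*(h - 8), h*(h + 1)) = h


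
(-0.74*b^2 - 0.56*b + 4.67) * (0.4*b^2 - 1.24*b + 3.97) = -0.296*b^4 + 0.6936*b^3 - 0.3754*b^2 - 8.014*b + 18.5399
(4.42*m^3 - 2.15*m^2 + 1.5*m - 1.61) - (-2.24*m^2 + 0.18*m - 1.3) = 4.42*m^3 + 0.0900000000000003*m^2 + 1.32*m - 0.31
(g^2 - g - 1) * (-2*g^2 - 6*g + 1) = -2*g^4 - 4*g^3 + 9*g^2 + 5*g - 1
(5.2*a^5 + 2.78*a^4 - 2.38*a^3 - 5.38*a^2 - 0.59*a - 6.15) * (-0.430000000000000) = -2.236*a^5 - 1.1954*a^4 + 1.0234*a^3 + 2.3134*a^2 + 0.2537*a + 2.6445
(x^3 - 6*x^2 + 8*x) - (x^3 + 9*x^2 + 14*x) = -15*x^2 - 6*x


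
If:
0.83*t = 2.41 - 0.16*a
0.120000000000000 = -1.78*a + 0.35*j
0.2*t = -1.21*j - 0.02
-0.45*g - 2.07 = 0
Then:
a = -0.17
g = -4.60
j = -0.50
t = 2.94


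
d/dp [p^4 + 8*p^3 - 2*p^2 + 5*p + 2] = 4*p^3 + 24*p^2 - 4*p + 5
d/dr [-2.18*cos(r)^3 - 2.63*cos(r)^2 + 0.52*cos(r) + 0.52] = (6.54*cos(r)^2 + 5.26*cos(r) - 0.52)*sin(r)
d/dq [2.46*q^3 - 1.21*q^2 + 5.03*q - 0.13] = 7.38*q^2 - 2.42*q + 5.03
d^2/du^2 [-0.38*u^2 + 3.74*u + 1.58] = -0.760000000000000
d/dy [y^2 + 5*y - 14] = 2*y + 5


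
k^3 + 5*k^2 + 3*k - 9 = (k - 1)*(k + 3)^2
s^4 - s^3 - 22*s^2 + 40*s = s*(s - 4)*(s - 2)*(s + 5)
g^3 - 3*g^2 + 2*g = g*(g - 2)*(g - 1)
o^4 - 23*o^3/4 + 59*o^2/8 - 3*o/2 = o*(o - 4)*(o - 3/2)*(o - 1/4)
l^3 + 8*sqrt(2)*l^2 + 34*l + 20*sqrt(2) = (l + sqrt(2))*(l + 2*sqrt(2))*(l + 5*sqrt(2))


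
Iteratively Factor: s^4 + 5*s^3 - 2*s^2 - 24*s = (s - 2)*(s^3 + 7*s^2 + 12*s) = (s - 2)*(s + 3)*(s^2 + 4*s) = (s - 2)*(s + 3)*(s + 4)*(s)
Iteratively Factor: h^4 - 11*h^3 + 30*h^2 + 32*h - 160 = (h - 4)*(h^3 - 7*h^2 + 2*h + 40) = (h - 4)^2*(h^2 - 3*h - 10) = (h - 4)^2*(h + 2)*(h - 5)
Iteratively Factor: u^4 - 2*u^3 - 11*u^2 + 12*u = (u + 3)*(u^3 - 5*u^2 + 4*u) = (u - 4)*(u + 3)*(u^2 - u) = (u - 4)*(u - 1)*(u + 3)*(u)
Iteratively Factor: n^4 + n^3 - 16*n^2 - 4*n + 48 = (n + 2)*(n^3 - n^2 - 14*n + 24) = (n - 3)*(n + 2)*(n^2 + 2*n - 8) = (n - 3)*(n - 2)*(n + 2)*(n + 4)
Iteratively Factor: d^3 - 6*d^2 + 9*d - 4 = (d - 4)*(d^2 - 2*d + 1) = (d - 4)*(d - 1)*(d - 1)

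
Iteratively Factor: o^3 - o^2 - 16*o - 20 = (o - 5)*(o^2 + 4*o + 4) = (o - 5)*(o + 2)*(o + 2)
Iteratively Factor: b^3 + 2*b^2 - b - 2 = (b - 1)*(b^2 + 3*b + 2) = (b - 1)*(b + 2)*(b + 1)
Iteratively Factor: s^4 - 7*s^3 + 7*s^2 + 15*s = (s + 1)*(s^3 - 8*s^2 + 15*s) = (s - 5)*(s + 1)*(s^2 - 3*s) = (s - 5)*(s - 3)*(s + 1)*(s)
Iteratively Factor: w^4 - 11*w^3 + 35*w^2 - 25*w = (w - 5)*(w^3 - 6*w^2 + 5*w) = (w - 5)*(w - 1)*(w^2 - 5*w) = (w - 5)^2*(w - 1)*(w)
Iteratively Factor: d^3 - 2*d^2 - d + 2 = (d - 1)*(d^2 - d - 2) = (d - 2)*(d - 1)*(d + 1)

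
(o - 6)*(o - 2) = o^2 - 8*o + 12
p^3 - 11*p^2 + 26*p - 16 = (p - 8)*(p - 2)*(p - 1)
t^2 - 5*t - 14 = (t - 7)*(t + 2)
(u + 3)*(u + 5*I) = u^2 + 3*u + 5*I*u + 15*I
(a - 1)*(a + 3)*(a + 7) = a^3 + 9*a^2 + 11*a - 21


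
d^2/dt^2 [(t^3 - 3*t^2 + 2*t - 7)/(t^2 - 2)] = 2*(4*t^3 - 39*t^2 + 24*t - 26)/(t^6 - 6*t^4 + 12*t^2 - 8)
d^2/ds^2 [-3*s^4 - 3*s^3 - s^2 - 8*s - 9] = -36*s^2 - 18*s - 2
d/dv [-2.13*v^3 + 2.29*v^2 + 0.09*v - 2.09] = -6.39*v^2 + 4.58*v + 0.09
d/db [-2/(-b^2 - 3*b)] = 2*(-2*b - 3)/(b^2*(b + 3)^2)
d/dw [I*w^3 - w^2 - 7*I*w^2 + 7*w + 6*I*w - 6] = 3*I*w^2 - 2*w - 14*I*w + 7 + 6*I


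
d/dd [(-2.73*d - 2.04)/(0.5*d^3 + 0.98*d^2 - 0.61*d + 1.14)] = (2.73*d^3 + 5.7354*d^2 + 3.9984*d - 4.3566)/(0.25*d^6 + 0.98*d^5 + 0.3504*d^4 - 0.0556000000000001*d^3 + 2.6065*d^2 - 1.3908*d + 1.2996)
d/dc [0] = 0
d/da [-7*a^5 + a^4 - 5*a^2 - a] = -35*a^4 + 4*a^3 - 10*a - 1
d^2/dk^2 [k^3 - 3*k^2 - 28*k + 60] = 6*k - 6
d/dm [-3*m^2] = -6*m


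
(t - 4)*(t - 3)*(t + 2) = t^3 - 5*t^2 - 2*t + 24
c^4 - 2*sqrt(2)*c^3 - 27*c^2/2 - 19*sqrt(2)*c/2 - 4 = (c - 4*sqrt(2))*(c + sqrt(2)/2)^2*(c + sqrt(2))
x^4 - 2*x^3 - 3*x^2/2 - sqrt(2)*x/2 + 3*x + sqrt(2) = (x - 2)*(x - sqrt(2))*(x + sqrt(2)/2)^2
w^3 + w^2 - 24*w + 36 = (w - 3)*(w - 2)*(w + 6)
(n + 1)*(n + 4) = n^2 + 5*n + 4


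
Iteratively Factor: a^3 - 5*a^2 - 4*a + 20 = (a - 2)*(a^2 - 3*a - 10) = (a - 5)*(a - 2)*(a + 2)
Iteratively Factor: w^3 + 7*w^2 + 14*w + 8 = (w + 4)*(w^2 + 3*w + 2) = (w + 1)*(w + 4)*(w + 2)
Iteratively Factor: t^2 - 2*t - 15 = (t + 3)*(t - 5)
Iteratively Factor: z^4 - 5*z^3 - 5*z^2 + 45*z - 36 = (z - 1)*(z^3 - 4*z^2 - 9*z + 36) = (z - 4)*(z - 1)*(z^2 - 9) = (z - 4)*(z - 3)*(z - 1)*(z + 3)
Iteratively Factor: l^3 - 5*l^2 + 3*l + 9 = (l - 3)*(l^2 - 2*l - 3) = (l - 3)^2*(l + 1)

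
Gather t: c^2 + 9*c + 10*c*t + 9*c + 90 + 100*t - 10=c^2 + 18*c + t*(10*c + 100) + 80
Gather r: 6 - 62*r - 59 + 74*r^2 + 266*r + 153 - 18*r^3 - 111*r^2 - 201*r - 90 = -18*r^3 - 37*r^2 + 3*r + 10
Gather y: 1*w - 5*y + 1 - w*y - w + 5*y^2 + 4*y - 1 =5*y^2 + y*(-w - 1)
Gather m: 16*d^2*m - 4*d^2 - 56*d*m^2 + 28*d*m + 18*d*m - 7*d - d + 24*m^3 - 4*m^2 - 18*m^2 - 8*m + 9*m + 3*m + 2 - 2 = -4*d^2 - 8*d + 24*m^3 + m^2*(-56*d - 22) + m*(16*d^2 + 46*d + 4)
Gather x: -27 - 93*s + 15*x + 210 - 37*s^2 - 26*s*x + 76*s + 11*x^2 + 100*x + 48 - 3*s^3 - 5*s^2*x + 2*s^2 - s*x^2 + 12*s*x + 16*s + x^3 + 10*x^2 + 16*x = -3*s^3 - 35*s^2 - s + x^3 + x^2*(21 - s) + x*(-5*s^2 - 14*s + 131) + 231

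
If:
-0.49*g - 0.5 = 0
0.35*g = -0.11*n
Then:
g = -1.02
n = 3.25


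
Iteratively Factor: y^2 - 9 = (y + 3)*(y - 3)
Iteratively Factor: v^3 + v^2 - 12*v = (v - 3)*(v^2 + 4*v) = (v - 3)*(v + 4)*(v)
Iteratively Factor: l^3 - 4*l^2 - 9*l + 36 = (l - 4)*(l^2 - 9) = (l - 4)*(l - 3)*(l + 3)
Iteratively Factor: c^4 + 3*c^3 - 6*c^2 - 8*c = (c)*(c^3 + 3*c^2 - 6*c - 8) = c*(c + 4)*(c^2 - c - 2) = c*(c - 2)*(c + 4)*(c + 1)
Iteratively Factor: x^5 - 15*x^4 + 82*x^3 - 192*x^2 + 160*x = (x)*(x^4 - 15*x^3 + 82*x^2 - 192*x + 160) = x*(x - 5)*(x^3 - 10*x^2 + 32*x - 32) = x*(x - 5)*(x - 4)*(x^2 - 6*x + 8) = x*(x - 5)*(x - 4)^2*(x - 2)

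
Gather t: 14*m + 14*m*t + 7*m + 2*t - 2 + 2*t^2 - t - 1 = 21*m + 2*t^2 + t*(14*m + 1) - 3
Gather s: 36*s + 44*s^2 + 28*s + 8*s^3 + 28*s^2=8*s^3 + 72*s^2 + 64*s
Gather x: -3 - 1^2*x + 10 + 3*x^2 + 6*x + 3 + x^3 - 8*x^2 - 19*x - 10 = x^3 - 5*x^2 - 14*x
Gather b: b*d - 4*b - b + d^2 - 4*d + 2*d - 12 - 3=b*(d - 5) + d^2 - 2*d - 15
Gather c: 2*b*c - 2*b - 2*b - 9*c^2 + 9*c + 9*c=-4*b - 9*c^2 + c*(2*b + 18)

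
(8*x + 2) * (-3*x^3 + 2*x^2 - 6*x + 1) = -24*x^4 + 10*x^3 - 44*x^2 - 4*x + 2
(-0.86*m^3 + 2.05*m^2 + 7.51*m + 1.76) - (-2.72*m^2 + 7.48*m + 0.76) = -0.86*m^3 + 4.77*m^2 + 0.0299999999999994*m + 1.0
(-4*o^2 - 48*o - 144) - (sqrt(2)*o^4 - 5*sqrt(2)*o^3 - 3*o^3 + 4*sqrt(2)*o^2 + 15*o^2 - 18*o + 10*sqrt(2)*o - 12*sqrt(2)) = -sqrt(2)*o^4 + 3*o^3 + 5*sqrt(2)*o^3 - 19*o^2 - 4*sqrt(2)*o^2 - 30*o - 10*sqrt(2)*o - 144 + 12*sqrt(2)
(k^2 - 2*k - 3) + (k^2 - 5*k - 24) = 2*k^2 - 7*k - 27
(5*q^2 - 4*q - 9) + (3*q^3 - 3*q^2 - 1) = 3*q^3 + 2*q^2 - 4*q - 10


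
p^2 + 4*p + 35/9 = (p + 5/3)*(p + 7/3)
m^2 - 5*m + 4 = (m - 4)*(m - 1)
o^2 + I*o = o*(o + I)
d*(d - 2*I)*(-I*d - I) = -I*d^3 - 2*d^2 - I*d^2 - 2*d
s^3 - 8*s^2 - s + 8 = (s - 8)*(s - 1)*(s + 1)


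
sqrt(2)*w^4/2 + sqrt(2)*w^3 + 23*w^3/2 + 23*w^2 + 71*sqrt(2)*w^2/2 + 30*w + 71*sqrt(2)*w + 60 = (w + 2)*(w + 5*sqrt(2))*(w + 6*sqrt(2))*(sqrt(2)*w/2 + 1/2)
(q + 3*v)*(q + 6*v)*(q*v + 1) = q^3*v + 9*q^2*v^2 + q^2 + 18*q*v^3 + 9*q*v + 18*v^2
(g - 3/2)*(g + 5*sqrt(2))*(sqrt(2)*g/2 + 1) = sqrt(2)*g^3/2 - 3*sqrt(2)*g^2/4 + 6*g^2 - 9*g + 5*sqrt(2)*g - 15*sqrt(2)/2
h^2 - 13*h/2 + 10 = (h - 4)*(h - 5/2)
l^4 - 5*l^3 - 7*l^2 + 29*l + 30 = (l - 5)*(l - 3)*(l + 1)*(l + 2)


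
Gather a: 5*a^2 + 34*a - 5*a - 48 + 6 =5*a^2 + 29*a - 42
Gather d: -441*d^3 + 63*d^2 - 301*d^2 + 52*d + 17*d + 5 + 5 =-441*d^3 - 238*d^2 + 69*d + 10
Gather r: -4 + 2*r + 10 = 2*r + 6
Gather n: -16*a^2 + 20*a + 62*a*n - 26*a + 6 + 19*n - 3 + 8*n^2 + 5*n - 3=-16*a^2 - 6*a + 8*n^2 + n*(62*a + 24)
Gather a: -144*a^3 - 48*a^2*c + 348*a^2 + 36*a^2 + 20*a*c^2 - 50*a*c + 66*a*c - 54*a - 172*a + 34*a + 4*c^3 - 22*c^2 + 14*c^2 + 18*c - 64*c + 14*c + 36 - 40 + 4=-144*a^3 + a^2*(384 - 48*c) + a*(20*c^2 + 16*c - 192) + 4*c^3 - 8*c^2 - 32*c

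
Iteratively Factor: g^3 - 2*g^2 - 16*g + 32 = (g - 4)*(g^2 + 2*g - 8) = (g - 4)*(g + 4)*(g - 2)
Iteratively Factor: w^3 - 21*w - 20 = (w - 5)*(w^2 + 5*w + 4) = (w - 5)*(w + 1)*(w + 4)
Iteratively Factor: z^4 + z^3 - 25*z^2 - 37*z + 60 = (z - 1)*(z^3 + 2*z^2 - 23*z - 60) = (z - 1)*(z + 4)*(z^2 - 2*z - 15) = (z - 1)*(z + 3)*(z + 4)*(z - 5)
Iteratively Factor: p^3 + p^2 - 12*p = (p - 3)*(p^2 + 4*p) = (p - 3)*(p + 4)*(p)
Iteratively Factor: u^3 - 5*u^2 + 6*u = (u - 2)*(u^2 - 3*u) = u*(u - 2)*(u - 3)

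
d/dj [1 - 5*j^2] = -10*j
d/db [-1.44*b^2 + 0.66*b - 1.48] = 0.66 - 2.88*b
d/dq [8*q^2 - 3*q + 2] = 16*q - 3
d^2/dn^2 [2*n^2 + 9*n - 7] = 4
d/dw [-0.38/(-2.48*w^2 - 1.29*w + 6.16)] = (-1.8848*w - 0.4902)/(2.48*w^2 + 1.29*w - 6.16)^2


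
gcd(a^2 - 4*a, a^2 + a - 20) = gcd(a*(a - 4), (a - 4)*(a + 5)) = a - 4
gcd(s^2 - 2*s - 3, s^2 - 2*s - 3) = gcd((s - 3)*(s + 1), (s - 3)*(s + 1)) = s^2 - 2*s - 3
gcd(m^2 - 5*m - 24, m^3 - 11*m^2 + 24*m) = m - 8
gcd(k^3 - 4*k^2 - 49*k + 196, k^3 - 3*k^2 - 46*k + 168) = k^2 + 3*k - 28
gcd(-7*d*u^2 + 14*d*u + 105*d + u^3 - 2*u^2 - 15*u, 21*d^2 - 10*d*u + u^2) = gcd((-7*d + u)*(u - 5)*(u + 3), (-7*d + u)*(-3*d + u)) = -7*d + u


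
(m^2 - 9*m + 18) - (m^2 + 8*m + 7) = 11 - 17*m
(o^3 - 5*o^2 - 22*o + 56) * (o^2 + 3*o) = o^5 - 2*o^4 - 37*o^3 - 10*o^2 + 168*o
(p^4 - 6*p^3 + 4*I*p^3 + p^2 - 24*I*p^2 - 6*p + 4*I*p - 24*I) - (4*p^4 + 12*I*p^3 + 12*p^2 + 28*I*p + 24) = -3*p^4 - 6*p^3 - 8*I*p^3 - 11*p^2 - 24*I*p^2 - 6*p - 24*I*p - 24 - 24*I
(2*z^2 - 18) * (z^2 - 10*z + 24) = 2*z^4 - 20*z^3 + 30*z^2 + 180*z - 432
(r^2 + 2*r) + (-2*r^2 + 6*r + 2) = -r^2 + 8*r + 2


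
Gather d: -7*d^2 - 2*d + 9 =-7*d^2 - 2*d + 9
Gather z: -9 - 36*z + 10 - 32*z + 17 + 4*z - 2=16 - 64*z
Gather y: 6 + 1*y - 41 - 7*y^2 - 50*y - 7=-7*y^2 - 49*y - 42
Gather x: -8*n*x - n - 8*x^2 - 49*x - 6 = -n - 8*x^2 + x*(-8*n - 49) - 6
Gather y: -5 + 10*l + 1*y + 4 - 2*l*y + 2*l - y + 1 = -2*l*y + 12*l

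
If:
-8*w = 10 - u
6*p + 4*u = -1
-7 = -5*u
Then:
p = -11/10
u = 7/5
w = -43/40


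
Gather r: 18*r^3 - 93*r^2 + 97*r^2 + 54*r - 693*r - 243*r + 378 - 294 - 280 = 18*r^3 + 4*r^2 - 882*r - 196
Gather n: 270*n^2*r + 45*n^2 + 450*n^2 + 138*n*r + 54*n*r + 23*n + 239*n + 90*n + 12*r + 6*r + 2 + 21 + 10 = n^2*(270*r + 495) + n*(192*r + 352) + 18*r + 33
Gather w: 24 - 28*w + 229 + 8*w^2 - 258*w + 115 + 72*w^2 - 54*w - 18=80*w^2 - 340*w + 350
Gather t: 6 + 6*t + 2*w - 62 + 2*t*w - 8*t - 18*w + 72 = t*(2*w - 2) - 16*w + 16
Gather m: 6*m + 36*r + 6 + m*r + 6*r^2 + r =m*(r + 6) + 6*r^2 + 37*r + 6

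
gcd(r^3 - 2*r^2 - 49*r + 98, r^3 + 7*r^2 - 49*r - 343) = r^2 - 49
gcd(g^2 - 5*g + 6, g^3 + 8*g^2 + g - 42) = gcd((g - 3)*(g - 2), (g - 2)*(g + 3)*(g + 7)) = g - 2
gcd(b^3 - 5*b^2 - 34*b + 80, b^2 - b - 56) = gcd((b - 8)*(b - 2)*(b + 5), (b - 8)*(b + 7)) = b - 8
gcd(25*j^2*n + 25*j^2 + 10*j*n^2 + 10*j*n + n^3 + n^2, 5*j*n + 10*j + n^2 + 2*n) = 5*j + n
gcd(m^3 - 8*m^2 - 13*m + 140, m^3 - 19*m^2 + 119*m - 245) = m^2 - 12*m + 35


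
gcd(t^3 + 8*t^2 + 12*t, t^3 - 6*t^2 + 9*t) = t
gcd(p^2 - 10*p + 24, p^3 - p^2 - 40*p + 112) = p - 4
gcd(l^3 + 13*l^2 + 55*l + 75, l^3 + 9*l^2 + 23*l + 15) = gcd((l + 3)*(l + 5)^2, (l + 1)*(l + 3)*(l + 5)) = l^2 + 8*l + 15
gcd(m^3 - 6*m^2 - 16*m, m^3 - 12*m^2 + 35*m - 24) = m - 8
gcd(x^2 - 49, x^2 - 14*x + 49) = x - 7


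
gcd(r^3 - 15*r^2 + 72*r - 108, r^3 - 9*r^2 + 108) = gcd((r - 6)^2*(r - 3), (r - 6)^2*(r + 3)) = r^2 - 12*r + 36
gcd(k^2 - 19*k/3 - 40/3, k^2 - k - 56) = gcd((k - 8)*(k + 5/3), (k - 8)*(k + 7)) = k - 8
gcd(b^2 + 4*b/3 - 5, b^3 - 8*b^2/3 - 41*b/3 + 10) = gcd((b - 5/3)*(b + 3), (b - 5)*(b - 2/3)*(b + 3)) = b + 3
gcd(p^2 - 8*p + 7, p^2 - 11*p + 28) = p - 7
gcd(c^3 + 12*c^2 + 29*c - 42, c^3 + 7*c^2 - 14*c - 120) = c + 6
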